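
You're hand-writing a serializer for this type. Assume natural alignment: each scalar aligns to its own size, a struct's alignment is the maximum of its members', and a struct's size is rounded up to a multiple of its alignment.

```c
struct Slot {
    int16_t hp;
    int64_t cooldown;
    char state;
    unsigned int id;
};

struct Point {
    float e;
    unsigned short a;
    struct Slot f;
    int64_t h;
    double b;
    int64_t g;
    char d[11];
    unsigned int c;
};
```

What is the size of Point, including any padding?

Slot: 0..2  hp  (2B, 2-aligned); 2..8  -- padding (6B); 8..16  cooldown  (8B, 8-aligned); 16..17  state  (1B, 1-aligned); 17..20  -- padding (3B); 20..24  id  (4B, 4-aligned); sizeof = 24, alignof = 8
0..4  e  (4B, 4-aligned)
4..6  a  (2B, 2-aligned)
6..8  -- padding (2B)
8..32  f  (24B, 8-aligned)
32..40  h  (8B, 8-aligned)
40..48  b  (8B, 8-aligned)
48..56  g  (8B, 8-aligned)
56..67  d  (11B, 1-aligned)
67..68  -- padding (1B)
68..72  c  (4B, 4-aligned)
sizeof = 72, alignof = 8

72 bytes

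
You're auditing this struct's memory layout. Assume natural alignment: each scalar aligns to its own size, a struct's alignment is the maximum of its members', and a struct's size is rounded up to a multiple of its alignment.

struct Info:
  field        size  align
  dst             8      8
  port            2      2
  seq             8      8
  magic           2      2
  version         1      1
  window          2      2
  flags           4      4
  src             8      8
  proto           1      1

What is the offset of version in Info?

dst at 0 (size 8, align 8) → ends 8
port at 8 (size 2, align 2) → ends 10
pad 6 to align 8 for seq
seq at 16 (size 8, align 8) → ends 24
magic at 24 (size 2, align 2) → ends 26
version at 26 (size 1, align 1) → ends 27

26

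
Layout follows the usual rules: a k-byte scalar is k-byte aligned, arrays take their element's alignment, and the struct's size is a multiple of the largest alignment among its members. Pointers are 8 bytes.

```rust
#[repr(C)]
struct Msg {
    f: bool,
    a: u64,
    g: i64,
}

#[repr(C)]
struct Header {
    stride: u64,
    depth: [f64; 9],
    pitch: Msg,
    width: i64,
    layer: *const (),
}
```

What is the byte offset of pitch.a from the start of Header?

88

Msg: 0..1  f  (1B, 1-aligned); 1..8  -- padding (7B); 8..16  a  (8B, 8-aligned); 16..24  g  (8B, 8-aligned); sizeof = 24, alignof = 8
0..8  stride  (8B, 8-aligned)
8..80  depth  (72B, 8-aligned)
80..104  pitch  (24B, 8-aligned)
within Msg: a at 8
80 + 8 = 88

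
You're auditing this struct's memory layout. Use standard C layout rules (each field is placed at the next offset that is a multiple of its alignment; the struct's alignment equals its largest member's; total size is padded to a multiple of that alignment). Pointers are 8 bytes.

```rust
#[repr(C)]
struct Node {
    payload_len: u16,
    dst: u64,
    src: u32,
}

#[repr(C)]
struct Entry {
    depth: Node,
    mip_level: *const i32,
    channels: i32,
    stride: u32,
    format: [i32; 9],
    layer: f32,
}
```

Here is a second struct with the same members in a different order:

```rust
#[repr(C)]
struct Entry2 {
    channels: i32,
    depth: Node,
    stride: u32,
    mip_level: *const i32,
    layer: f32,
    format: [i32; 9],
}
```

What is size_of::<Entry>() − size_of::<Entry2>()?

-8

Node: 0..2  payload_len  (2B, 2-aligned); 2..8  -- padding (6B); 8..16  dst  (8B, 8-aligned); 16..20  src  (4B, 4-aligned); 20..24  -- tail padding (4B); sizeof = 24, alignof = 8
0..24  depth  (24B, 8-aligned)
24..32  mip_level  (8B, 8-aligned)
32..36  channels  (4B, 4-aligned)
36..40  stride  (4B, 4-aligned)
40..76  format  (36B, 4-aligned)
76..80  layer  (4B, 4-aligned)
sizeof = 80, alignof = 8
— Entry2 —
0..4  channels  (4B, 4-aligned)
4..8  -- padding (4B)
8..32  depth  (24B, 8-aligned)
32..36  stride  (4B, 4-aligned)
36..40  -- padding (4B)
40..48  mip_level  (8B, 8-aligned)
48..52  layer  (4B, 4-aligned)
52..88  format  (36B, 4-aligned)
sizeof = 88, alignof = 8
80 − 88 = -8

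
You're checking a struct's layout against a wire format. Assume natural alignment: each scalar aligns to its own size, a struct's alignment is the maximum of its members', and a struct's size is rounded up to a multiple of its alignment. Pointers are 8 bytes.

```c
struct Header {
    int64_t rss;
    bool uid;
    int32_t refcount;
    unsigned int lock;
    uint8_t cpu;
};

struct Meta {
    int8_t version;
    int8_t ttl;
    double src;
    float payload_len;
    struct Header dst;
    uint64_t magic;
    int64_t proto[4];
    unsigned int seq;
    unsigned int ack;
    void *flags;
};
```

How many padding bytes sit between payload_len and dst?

4

Header: 0..8  rss  (8B, 8-aligned); 8..9  uid  (1B, 1-aligned); 9..12  -- padding (3B); 12..16  refcount  (4B, 4-aligned); 16..20  lock  (4B, 4-aligned); 20..21  cpu  (1B, 1-aligned); 21..24  -- tail padding (3B); sizeof = 24, alignof = 8
0..1  version  (1B, 1-aligned)
1..2  ttl  (1B, 1-aligned)
2..8  -- padding (6B)
8..16  src  (8B, 8-aligned)
16..20  payload_len  (4B, 4-aligned)
20..24  -- padding (4B)
24..48  dst  (24B, 8-aligned)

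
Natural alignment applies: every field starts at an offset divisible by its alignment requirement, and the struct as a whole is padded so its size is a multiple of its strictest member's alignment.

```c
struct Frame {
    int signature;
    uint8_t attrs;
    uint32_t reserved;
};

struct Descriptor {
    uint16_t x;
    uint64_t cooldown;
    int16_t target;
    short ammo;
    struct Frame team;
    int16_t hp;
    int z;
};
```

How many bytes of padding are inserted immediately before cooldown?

Frame: @0: signature [4B, align 4] → 4; @4: attrs [1B, align 1] → 5; +3 pad (align 4); @8: reserved [4B, align 4] → 12; size 12, align 4
@0: x [2B, align 2] → 2
+6 pad (align 8)
@8: cooldown [8B, align 8] → 16

6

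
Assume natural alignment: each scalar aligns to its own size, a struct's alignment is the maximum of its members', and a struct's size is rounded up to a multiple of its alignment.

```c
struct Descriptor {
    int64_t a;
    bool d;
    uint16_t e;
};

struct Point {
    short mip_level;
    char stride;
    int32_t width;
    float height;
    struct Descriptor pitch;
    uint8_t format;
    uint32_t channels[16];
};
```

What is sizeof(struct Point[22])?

2288

Descriptor: 0..8  a  (8B, 8-aligned); 8..9  d  (1B, 1-aligned); 9..10  -- padding (1B); 10..12  e  (2B, 2-aligned); 12..16  -- tail padding (4B); sizeof = 16, alignof = 8
0..2  mip_level  (2B, 2-aligned)
2..3  stride  (1B, 1-aligned)
3..4  -- padding (1B)
4..8  width  (4B, 4-aligned)
8..12  height  (4B, 4-aligned)
12..16  -- padding (4B)
16..32  pitch  (16B, 8-aligned)
32..33  format  (1B, 1-aligned)
33..36  -- padding (3B)
36..100  channels  (64B, 4-aligned)
100..104  -- tail padding (4B)
sizeof = 104, alignof = 8
array of 22: 22 × 104 = 2288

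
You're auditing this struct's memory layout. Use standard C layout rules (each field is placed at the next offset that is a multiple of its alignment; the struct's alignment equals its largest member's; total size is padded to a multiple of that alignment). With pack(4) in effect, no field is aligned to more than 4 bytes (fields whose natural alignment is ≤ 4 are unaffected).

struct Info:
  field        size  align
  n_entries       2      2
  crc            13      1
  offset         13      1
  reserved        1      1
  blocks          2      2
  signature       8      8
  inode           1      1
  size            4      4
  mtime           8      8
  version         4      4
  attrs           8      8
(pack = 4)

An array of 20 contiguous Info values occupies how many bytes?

n_entries at 0 (size 2, align 2) → ends 2
crc at 2 (size 13, align 1) → ends 15
offset at 15 (size 13, align 1) → ends 28
reserved at 28 (size 1, align 1) → ends 29
pad 1 to align 2 for blocks
blocks at 30 (size 2, align 2) → ends 32
signature at 32 (size 8, align 4) → ends 40
inode at 40 (size 1, align 1) → ends 41
pad 3 to align 4 for size
size at 44 (size 4, align 4) → ends 48
mtime at 48 (size 8, align 4) → ends 56
version at 56 (size 4, align 4) → ends 60
attrs at 60 (size 8, align 4) → ends 68
total 68 bytes, alignment 4
array of 20: 20 × 68 = 1360

1360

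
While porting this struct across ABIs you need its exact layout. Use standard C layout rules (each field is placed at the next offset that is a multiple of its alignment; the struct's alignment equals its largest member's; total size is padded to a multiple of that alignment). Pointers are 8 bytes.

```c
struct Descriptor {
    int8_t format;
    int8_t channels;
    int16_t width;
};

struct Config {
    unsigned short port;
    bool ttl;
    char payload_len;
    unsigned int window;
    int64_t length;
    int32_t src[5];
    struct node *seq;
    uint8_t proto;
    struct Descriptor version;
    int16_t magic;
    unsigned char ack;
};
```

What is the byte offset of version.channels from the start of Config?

51

Descriptor: @0: format [1B, align 1] → 1; @1: channels [1B, align 1] → 2; @2: width [2B, align 2] → 4; size 4, align 2
@0: port [2B, align 2] → 2
@2: ttl [1B, align 1] → 3
@3: payload_len [1B, align 1] → 4
@4: window [4B, align 4] → 8
@8: length [8B, align 8] → 16
@16: src [20B, align 4] → 36
+4 pad (align 8)
@40: seq [8B, align 8] → 48
@48: proto [1B, align 1] → 49
+1 pad (align 2)
@50: version [4B, align 2] → 54
within Descriptor: channels at 1
50 + 1 = 51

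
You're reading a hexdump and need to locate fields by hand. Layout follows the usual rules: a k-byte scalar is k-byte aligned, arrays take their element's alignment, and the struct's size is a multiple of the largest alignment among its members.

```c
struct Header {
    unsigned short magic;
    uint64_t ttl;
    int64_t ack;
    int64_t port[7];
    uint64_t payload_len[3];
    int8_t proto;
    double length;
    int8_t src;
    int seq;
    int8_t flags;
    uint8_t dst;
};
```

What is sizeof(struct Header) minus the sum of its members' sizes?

@0: magic [2B, align 2] → 2
+6 pad (align 8)
@8: ttl [8B, align 8] → 16
@16: ack [8B, align 8] → 24
@24: port [56B, align 8] → 80
@80: payload_len [24B, align 8] → 104
@104: proto [1B, align 1] → 105
+7 pad (align 8)
@112: length [8B, align 8] → 120
@120: src [1B, align 1] → 121
+3 pad (align 4)
@124: seq [4B, align 4] → 128
@128: flags [1B, align 1] → 129
@129: dst [1B, align 1] → 130
+6 tail pad (align 8)
size 136, align 8
data bytes 114, size 136 → padding 22

22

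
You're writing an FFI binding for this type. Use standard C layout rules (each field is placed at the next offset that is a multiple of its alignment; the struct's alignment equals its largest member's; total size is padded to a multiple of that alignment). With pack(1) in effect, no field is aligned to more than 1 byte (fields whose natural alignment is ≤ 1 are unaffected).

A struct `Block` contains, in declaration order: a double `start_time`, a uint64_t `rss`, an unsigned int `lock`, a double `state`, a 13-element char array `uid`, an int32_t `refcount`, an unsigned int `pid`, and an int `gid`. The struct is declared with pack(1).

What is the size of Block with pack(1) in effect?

@0: start_time [8B, align 1] → 8
@8: rss [8B, align 1] → 16
@16: lock [4B, align 1] → 20
@20: state [8B, align 1] → 28
@28: uid [13B, align 1] → 41
@41: refcount [4B, align 1] → 45
@45: pid [4B, align 1] → 49
@49: gid [4B, align 1] → 53
size 53, align 1

53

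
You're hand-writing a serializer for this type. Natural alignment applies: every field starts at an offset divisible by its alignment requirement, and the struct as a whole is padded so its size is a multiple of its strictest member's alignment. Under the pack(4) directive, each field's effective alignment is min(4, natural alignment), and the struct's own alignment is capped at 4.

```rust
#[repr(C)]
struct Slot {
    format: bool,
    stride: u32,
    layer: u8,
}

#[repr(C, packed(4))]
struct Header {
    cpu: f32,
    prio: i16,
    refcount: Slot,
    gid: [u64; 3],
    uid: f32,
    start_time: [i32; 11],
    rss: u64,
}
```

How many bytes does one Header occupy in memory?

100 bytes

Slot: @0: format [1B, align 1] → 1; +3 pad (align 4); @4: stride [4B, align 4] → 8; @8: layer [1B, align 1] → 9; +3 tail pad (align 4); size 12, align 4
@0: cpu [4B, align 4] → 4
@4: prio [2B, align 2] → 6
+2 pad (align 4)
@8: refcount [12B, align 4] → 20
@20: gid [24B, align 4] → 44
@44: uid [4B, align 4] → 48
@48: start_time [44B, align 4] → 92
@92: rss [8B, align 4] → 100
size 100, align 4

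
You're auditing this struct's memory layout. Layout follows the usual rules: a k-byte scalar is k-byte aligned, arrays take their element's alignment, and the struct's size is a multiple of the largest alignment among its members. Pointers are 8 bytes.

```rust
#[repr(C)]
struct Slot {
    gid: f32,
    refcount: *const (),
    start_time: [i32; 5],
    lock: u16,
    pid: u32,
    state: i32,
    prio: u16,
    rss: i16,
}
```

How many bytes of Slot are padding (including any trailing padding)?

0..4  gid  (4B, 4-aligned)
4..8  -- padding (4B)
8..16  refcount  (8B, 8-aligned)
16..36  start_time  (20B, 4-aligned)
36..38  lock  (2B, 2-aligned)
38..40  -- padding (2B)
40..44  pid  (4B, 4-aligned)
44..48  state  (4B, 4-aligned)
48..50  prio  (2B, 2-aligned)
50..52  rss  (2B, 2-aligned)
52..56  -- tail padding (4B)
sizeof = 56, alignof = 8
data bytes 46, size 56 → padding 10

10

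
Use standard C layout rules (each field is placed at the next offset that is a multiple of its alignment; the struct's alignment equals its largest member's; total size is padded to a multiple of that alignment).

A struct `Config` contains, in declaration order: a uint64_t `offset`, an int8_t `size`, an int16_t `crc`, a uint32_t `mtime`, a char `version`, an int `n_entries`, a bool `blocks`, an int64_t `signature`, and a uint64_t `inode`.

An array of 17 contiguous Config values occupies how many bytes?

816

0..8  offset  (8B, 8-aligned)
8..9  size  (1B, 1-aligned)
9..10  -- padding (1B)
10..12  crc  (2B, 2-aligned)
12..16  mtime  (4B, 4-aligned)
16..17  version  (1B, 1-aligned)
17..20  -- padding (3B)
20..24  n_entries  (4B, 4-aligned)
24..25  blocks  (1B, 1-aligned)
25..32  -- padding (7B)
32..40  signature  (8B, 8-aligned)
40..48  inode  (8B, 8-aligned)
sizeof = 48, alignof = 8
array of 17: 17 × 48 = 816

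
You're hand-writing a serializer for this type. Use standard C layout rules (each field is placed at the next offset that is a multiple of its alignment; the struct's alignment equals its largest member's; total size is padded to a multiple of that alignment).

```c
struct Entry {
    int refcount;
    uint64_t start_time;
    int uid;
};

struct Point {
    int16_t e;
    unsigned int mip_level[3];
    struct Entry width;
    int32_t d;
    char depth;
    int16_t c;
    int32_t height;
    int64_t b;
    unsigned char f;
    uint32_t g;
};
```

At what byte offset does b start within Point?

Entry: @0: refcount [4B, align 4] → 4; +4 pad (align 8); @8: start_time [8B, align 8] → 16; @16: uid [4B, align 4] → 20; +4 tail pad (align 8); size 24, align 8
@0: e [2B, align 2] → 2
+2 pad (align 4)
@4: mip_level [12B, align 4] → 16
@16: width [24B, align 8] → 40
@40: d [4B, align 4] → 44
@44: depth [1B, align 1] → 45
+1 pad (align 2)
@46: c [2B, align 2] → 48
@48: height [4B, align 4] → 52
+4 pad (align 8)
@56: b [8B, align 8] → 64

56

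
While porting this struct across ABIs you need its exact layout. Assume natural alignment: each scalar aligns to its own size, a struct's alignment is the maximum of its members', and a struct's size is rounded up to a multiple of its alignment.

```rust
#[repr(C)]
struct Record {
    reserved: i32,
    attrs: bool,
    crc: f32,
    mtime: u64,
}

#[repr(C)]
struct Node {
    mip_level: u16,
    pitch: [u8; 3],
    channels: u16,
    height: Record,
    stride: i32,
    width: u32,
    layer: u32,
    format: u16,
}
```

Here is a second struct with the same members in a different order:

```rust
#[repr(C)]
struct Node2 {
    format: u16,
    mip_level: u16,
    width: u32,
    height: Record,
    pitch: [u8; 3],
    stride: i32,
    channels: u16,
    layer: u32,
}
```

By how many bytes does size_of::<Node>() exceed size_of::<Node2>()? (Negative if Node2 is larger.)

Record: 0..4  reserved  (4B, 4-aligned); 4..5  attrs  (1B, 1-aligned); 5..8  -- padding (3B); 8..12  crc  (4B, 4-aligned); 12..16  -- padding (4B); 16..24  mtime  (8B, 8-aligned); sizeof = 24, alignof = 8
0..2  mip_level  (2B, 2-aligned)
2..5  pitch  (3B, 1-aligned)
5..6  -- padding (1B)
6..8  channels  (2B, 2-aligned)
8..32  height  (24B, 8-aligned)
32..36  stride  (4B, 4-aligned)
36..40  width  (4B, 4-aligned)
40..44  layer  (4B, 4-aligned)
44..46  format  (2B, 2-aligned)
46..48  -- tail padding (2B)
sizeof = 48, alignof = 8
— Node2 —
0..2  format  (2B, 2-aligned)
2..4  mip_level  (2B, 2-aligned)
4..8  width  (4B, 4-aligned)
8..32  height  (24B, 8-aligned)
32..35  pitch  (3B, 1-aligned)
35..36  -- padding (1B)
36..40  stride  (4B, 4-aligned)
40..42  channels  (2B, 2-aligned)
42..44  -- padding (2B)
44..48  layer  (4B, 4-aligned)
sizeof = 48, alignof = 8
48 − 48 = 0

0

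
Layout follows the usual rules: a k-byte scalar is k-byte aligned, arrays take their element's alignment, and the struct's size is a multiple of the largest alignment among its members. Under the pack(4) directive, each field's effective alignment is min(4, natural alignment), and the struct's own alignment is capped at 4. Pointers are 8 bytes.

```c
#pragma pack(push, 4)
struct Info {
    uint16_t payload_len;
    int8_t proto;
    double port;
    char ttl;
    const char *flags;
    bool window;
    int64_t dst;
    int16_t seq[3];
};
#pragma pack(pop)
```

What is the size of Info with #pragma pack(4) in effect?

44

0..2  payload_len  (2B, 2-aligned)
2..3  proto  (1B, 1-aligned)
3..4  -- padding (1B)
4..12  port  (8B, 4-aligned)
12..13  ttl  (1B, 1-aligned)
13..16  -- padding (3B)
16..24  flags  (8B, 4-aligned)
24..25  window  (1B, 1-aligned)
25..28  -- padding (3B)
28..36  dst  (8B, 4-aligned)
36..42  seq  (6B, 2-aligned)
42..44  -- tail padding (2B)
sizeof = 44, alignof = 4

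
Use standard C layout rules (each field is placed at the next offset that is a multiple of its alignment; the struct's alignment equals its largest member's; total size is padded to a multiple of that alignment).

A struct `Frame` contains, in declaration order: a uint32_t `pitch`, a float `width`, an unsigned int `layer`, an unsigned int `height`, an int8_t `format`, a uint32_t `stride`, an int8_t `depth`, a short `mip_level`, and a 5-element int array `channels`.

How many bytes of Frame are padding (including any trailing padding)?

pitch at 0 (size 4, align 4) → ends 4
width at 4 (size 4, align 4) → ends 8
layer at 8 (size 4, align 4) → ends 12
height at 12 (size 4, align 4) → ends 16
format at 16 (size 1, align 1) → ends 17
pad 3 to align 4 for stride
stride at 20 (size 4, align 4) → ends 24
depth at 24 (size 1, align 1) → ends 25
pad 1 to align 2 for mip_level
mip_level at 26 (size 2, align 2) → ends 28
channels at 28 (size 20, align 4) → ends 48
total 48 bytes, alignment 4
data bytes 44, size 48 → padding 4

4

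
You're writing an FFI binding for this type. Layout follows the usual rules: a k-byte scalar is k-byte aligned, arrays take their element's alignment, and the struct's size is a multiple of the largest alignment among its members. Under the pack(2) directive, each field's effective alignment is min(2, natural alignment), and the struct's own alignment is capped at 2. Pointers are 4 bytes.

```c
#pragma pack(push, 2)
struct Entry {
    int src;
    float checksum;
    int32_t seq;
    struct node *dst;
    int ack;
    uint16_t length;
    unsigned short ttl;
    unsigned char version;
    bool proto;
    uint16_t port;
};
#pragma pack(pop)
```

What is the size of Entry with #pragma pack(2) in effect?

@0: src [4B, align 2] → 4
@4: checksum [4B, align 2] → 8
@8: seq [4B, align 2] → 12
@12: dst [4B, align 2] → 16
@16: ack [4B, align 2] → 20
@20: length [2B, align 2] → 22
@22: ttl [2B, align 2] → 24
@24: version [1B, align 1] → 25
@25: proto [1B, align 1] → 26
@26: port [2B, align 2] → 28
size 28, align 2

28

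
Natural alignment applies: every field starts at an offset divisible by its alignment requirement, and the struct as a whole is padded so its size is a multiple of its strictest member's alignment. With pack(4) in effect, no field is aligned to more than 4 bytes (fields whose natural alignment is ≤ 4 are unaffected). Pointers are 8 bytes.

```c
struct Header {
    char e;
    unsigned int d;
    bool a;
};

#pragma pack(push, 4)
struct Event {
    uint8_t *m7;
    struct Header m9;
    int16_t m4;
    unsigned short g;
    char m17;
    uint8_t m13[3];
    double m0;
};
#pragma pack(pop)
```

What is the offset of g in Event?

22

Header: 0..1  e  (1B, 1-aligned); 1..4  -- padding (3B); 4..8  d  (4B, 4-aligned); 8..9  a  (1B, 1-aligned); 9..12  -- tail padding (3B); sizeof = 12, alignof = 4
0..8  m7  (8B, 4-aligned)
8..20  m9  (12B, 4-aligned)
20..22  m4  (2B, 2-aligned)
22..24  g  (2B, 2-aligned)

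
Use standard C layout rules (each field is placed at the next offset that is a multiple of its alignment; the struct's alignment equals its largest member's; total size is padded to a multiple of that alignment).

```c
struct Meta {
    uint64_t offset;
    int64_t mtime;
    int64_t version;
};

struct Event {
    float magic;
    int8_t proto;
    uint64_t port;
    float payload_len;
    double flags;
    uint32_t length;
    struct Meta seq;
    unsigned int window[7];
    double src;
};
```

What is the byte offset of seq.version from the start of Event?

Meta: offset at 0 (size 8, align 8) → ends 8; mtime at 8 (size 8, align 8) → ends 16; version at 16 (size 8, align 8) → ends 24; total 24 bytes, alignment 8
magic at 0 (size 4, align 4) → ends 4
proto at 4 (size 1, align 1) → ends 5
pad 3 to align 8 for port
port at 8 (size 8, align 8) → ends 16
payload_len at 16 (size 4, align 4) → ends 20
pad 4 to align 8 for flags
flags at 24 (size 8, align 8) → ends 32
length at 32 (size 4, align 4) → ends 36
pad 4 to align 8 for seq
seq at 40 (size 24, align 8) → ends 64
within Meta: version at 16
40 + 16 = 56

56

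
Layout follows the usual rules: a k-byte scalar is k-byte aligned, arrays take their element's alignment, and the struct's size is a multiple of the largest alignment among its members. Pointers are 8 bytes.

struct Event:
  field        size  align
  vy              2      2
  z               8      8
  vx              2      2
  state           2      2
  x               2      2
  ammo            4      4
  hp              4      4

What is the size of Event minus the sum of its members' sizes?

8

vy at 0 (size 2, align 2) → ends 2
pad 6 to align 8 for z
z at 8 (size 8, align 8) → ends 16
vx at 16 (size 2, align 2) → ends 18
state at 18 (size 2, align 2) → ends 20
x at 20 (size 2, align 2) → ends 22
pad 2 to align 4 for ammo
ammo at 24 (size 4, align 4) → ends 28
hp at 28 (size 4, align 4) → ends 32
total 32 bytes, alignment 8
data bytes 24, size 32 → padding 8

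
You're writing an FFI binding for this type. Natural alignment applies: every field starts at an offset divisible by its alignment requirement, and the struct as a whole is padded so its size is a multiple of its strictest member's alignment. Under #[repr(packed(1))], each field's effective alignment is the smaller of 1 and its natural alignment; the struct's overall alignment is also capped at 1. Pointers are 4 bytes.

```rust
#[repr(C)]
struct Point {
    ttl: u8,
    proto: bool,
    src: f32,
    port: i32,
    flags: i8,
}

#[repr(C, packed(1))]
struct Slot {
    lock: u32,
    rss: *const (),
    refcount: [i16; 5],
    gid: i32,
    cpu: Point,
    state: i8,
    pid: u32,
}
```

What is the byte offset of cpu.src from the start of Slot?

26

Point: ttl at 0 (size 1, align 1) → ends 1; proto at 1 (size 1, align 1) → ends 2; pad 2 to align 4 for src; src at 4 (size 4, align 4) → ends 8; port at 8 (size 4, align 4) → ends 12; flags at 12 (size 1, align 1) → ends 13; tail pad 3 to reach multiple of 4; total 16 bytes, alignment 4
lock at 0 (size 4, align 1) → ends 4
rss at 4 (size 4, align 1) → ends 8
refcount at 8 (size 10, align 1) → ends 18
gid at 18 (size 4, align 1) → ends 22
cpu at 22 (size 16, align 1) → ends 38
within Point: src at 4
22 + 4 = 26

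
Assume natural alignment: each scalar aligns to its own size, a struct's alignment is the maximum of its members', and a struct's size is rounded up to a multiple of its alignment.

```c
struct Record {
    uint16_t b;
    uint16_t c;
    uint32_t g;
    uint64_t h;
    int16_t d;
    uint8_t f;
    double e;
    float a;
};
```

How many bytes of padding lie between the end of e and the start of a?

0..2  b  (2B, 2-aligned)
2..4  c  (2B, 2-aligned)
4..8  g  (4B, 4-aligned)
8..16  h  (8B, 8-aligned)
16..18  d  (2B, 2-aligned)
18..19  f  (1B, 1-aligned)
19..24  -- padding (5B)
24..32  e  (8B, 8-aligned)
32..36  a  (4B, 4-aligned)

0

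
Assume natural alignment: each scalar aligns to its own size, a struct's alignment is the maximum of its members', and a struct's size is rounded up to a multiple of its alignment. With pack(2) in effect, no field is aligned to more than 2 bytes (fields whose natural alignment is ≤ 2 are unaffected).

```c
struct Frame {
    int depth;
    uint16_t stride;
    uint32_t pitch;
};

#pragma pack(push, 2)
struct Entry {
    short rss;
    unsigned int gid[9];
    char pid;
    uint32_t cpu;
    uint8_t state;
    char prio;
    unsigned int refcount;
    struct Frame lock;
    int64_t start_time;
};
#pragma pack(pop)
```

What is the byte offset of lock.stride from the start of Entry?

Frame: @0: depth [4B, align 4] → 4; @4: stride [2B, align 2] → 6; +2 pad (align 4); @8: pitch [4B, align 4] → 12; size 12, align 4
@0: rss [2B, align 2] → 2
@2: gid [36B, align 2] → 38
@38: pid [1B, align 1] → 39
+1 pad (align 2)
@40: cpu [4B, align 2] → 44
@44: state [1B, align 1] → 45
@45: prio [1B, align 1] → 46
@46: refcount [4B, align 2] → 50
@50: lock [12B, align 2] → 62
within Frame: stride at 4
50 + 4 = 54

54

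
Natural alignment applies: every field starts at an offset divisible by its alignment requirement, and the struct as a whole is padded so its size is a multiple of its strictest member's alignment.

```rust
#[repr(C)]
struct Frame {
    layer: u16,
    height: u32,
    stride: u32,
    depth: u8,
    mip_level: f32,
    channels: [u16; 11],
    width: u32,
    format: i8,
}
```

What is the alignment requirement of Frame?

4

member alignments: layer=2, height=4, stride=4, depth=1, mip_level=4, channels=2, width=4, format=1
max = 4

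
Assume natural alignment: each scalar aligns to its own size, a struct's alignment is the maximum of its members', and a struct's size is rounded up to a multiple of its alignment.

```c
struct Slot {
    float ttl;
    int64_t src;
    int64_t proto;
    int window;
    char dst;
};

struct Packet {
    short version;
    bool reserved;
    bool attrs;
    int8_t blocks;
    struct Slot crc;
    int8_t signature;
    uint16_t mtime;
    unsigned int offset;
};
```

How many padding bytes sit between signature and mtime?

1

Slot: ttl at 0 (size 4, align 4) → ends 4; pad 4 to align 8 for src; src at 8 (size 8, align 8) → ends 16; proto at 16 (size 8, align 8) → ends 24; window at 24 (size 4, align 4) → ends 28; dst at 28 (size 1, align 1) → ends 29; tail pad 3 to reach multiple of 8; total 32 bytes, alignment 8
version at 0 (size 2, align 2) → ends 2
reserved at 2 (size 1, align 1) → ends 3
attrs at 3 (size 1, align 1) → ends 4
blocks at 4 (size 1, align 1) → ends 5
pad 3 to align 8 for crc
crc at 8 (size 32, align 8) → ends 40
signature at 40 (size 1, align 1) → ends 41
pad 1 to align 2 for mtime
mtime at 42 (size 2, align 2) → ends 44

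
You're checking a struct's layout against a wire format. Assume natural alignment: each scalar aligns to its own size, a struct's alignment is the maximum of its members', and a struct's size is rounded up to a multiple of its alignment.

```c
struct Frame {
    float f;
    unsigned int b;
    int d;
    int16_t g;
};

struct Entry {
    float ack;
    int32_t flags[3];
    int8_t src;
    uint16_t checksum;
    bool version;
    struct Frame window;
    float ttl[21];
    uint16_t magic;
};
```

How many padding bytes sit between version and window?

Frame: f at 0 (size 4, align 4) → ends 4; b at 4 (size 4, align 4) → ends 8; d at 8 (size 4, align 4) → ends 12; g at 12 (size 2, align 2) → ends 14; tail pad 2 to reach multiple of 4; total 16 bytes, alignment 4
ack at 0 (size 4, align 4) → ends 4
flags at 4 (size 12, align 4) → ends 16
src at 16 (size 1, align 1) → ends 17
pad 1 to align 2 for checksum
checksum at 18 (size 2, align 2) → ends 20
version at 20 (size 1, align 1) → ends 21
pad 3 to align 4 for window
window at 24 (size 16, align 4) → ends 40

3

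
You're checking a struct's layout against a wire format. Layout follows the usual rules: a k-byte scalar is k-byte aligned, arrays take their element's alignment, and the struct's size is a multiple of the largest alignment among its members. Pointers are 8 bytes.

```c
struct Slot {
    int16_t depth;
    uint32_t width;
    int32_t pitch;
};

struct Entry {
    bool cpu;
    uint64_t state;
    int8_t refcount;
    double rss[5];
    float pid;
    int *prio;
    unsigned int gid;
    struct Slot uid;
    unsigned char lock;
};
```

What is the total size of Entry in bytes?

Slot: @0: depth [2B, align 2] → 2; +2 pad (align 4); @4: width [4B, align 4] → 8; @8: pitch [4B, align 4] → 12; size 12, align 4
@0: cpu [1B, align 1] → 1
+7 pad (align 8)
@8: state [8B, align 8] → 16
@16: refcount [1B, align 1] → 17
+7 pad (align 8)
@24: rss [40B, align 8] → 64
@64: pid [4B, align 4] → 68
+4 pad (align 8)
@72: prio [8B, align 8] → 80
@80: gid [4B, align 4] → 84
@84: uid [12B, align 4] → 96
@96: lock [1B, align 1] → 97
+7 tail pad (align 8)
size 104, align 8

104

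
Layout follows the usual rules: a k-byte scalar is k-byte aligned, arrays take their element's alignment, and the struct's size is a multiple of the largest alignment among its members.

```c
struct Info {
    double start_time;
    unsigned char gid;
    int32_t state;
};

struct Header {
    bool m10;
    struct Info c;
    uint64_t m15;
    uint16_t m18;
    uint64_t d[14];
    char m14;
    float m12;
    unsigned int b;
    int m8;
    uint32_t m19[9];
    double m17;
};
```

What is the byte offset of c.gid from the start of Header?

16

Info: @0: start_time [8B, align 8] → 8; @8: gid [1B, align 1] → 9; +3 pad (align 4); @12: state [4B, align 4] → 16; size 16, align 8
@0: m10 [1B, align 1] → 1
+7 pad (align 8)
@8: c [16B, align 8] → 24
within Info: gid at 8
8 + 8 = 16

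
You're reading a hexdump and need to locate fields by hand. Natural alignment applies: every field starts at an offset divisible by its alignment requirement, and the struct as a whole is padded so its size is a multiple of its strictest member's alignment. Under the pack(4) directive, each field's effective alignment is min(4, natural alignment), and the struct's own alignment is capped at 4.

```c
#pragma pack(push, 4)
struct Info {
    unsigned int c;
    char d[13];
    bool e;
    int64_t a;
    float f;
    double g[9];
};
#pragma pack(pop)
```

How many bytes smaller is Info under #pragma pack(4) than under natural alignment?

8

natural layout:
  0..4  c  (4B, 4-aligned)
  4..17  d  (13B, 1-aligned)
  17..18  e  (1B, 1-aligned)
  18..24  -- padding (6B)
  24..32  a  (8B, 8-aligned)
  32..36  f  (4B, 4-aligned)
  36..40  -- padding (4B)
  40..112  g  (72B, 8-aligned)
  sizeof = 112, alignof = 8
packed(4) layout:
  0..4  c  (4B, 4-aligned)
  4..17  d  (13B, 1-aligned)
  17..18  e  (1B, 1-aligned)
  18..20  -- padding (2B)
  20..28  a  (8B, 4-aligned)
  28..32  f  (4B, 4-aligned)
  32..104  g  (72B, 4-aligned)
  sizeof = 104, alignof = 4
112 − 104 = 8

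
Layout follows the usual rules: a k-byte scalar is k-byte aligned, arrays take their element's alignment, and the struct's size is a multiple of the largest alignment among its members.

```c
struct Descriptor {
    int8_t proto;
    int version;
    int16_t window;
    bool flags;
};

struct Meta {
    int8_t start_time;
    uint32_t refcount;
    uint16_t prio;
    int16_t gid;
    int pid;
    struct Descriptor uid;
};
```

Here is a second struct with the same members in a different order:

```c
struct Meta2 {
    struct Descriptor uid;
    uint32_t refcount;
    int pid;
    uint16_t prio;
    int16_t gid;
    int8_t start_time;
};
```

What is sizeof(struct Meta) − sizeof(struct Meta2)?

Descriptor: proto at 0 (size 1, align 1) → ends 1; pad 3 to align 4 for version; version at 4 (size 4, align 4) → ends 8; window at 8 (size 2, align 2) → ends 10; flags at 10 (size 1, align 1) → ends 11; tail pad 1 to reach multiple of 4; total 12 bytes, alignment 4
start_time at 0 (size 1, align 1) → ends 1
pad 3 to align 4 for refcount
refcount at 4 (size 4, align 4) → ends 8
prio at 8 (size 2, align 2) → ends 10
gid at 10 (size 2, align 2) → ends 12
pid at 12 (size 4, align 4) → ends 16
uid at 16 (size 12, align 4) → ends 28
total 28 bytes, alignment 4
— Meta2 —
uid at 0 (size 12, align 4) → ends 12
refcount at 12 (size 4, align 4) → ends 16
pid at 16 (size 4, align 4) → ends 20
prio at 20 (size 2, align 2) → ends 22
gid at 22 (size 2, align 2) → ends 24
start_time at 24 (size 1, align 1) → ends 25
tail pad 3 to reach multiple of 4
total 28 bytes, alignment 4
28 − 28 = 0

0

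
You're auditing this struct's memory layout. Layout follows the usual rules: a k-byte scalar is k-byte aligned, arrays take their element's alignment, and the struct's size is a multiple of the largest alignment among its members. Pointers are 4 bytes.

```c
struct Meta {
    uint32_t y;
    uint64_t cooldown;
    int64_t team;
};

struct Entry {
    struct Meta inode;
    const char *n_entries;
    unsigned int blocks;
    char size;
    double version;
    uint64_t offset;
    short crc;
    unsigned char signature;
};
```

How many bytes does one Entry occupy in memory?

Meta: 0..4  y  (4B, 4-aligned); 4..8  -- padding (4B); 8..16  cooldown  (8B, 8-aligned); 16..24  team  (8B, 8-aligned); sizeof = 24, alignof = 8
0..24  inode  (24B, 8-aligned)
24..28  n_entries  (4B, 4-aligned)
28..32  blocks  (4B, 4-aligned)
32..33  size  (1B, 1-aligned)
33..40  -- padding (7B)
40..48  version  (8B, 8-aligned)
48..56  offset  (8B, 8-aligned)
56..58  crc  (2B, 2-aligned)
58..59  signature  (1B, 1-aligned)
59..64  -- tail padding (5B)
sizeof = 64, alignof = 8

64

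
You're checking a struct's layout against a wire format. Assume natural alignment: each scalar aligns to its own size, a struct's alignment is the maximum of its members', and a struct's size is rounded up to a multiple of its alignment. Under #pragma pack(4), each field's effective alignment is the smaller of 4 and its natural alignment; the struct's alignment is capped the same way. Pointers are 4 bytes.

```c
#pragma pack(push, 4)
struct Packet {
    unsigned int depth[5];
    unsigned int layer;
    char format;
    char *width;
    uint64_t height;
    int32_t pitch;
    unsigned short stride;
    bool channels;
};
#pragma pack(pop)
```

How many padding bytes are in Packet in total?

4

0..20  depth  (20B, 4-aligned)
20..24  layer  (4B, 4-aligned)
24..25  format  (1B, 1-aligned)
25..28  -- padding (3B)
28..32  width  (4B, 4-aligned)
32..40  height  (8B, 4-aligned)
40..44  pitch  (4B, 4-aligned)
44..46  stride  (2B, 2-aligned)
46..47  channels  (1B, 1-aligned)
47..48  -- tail padding (1B)
sizeof = 48, alignof = 4
data bytes 44, size 48 → padding 4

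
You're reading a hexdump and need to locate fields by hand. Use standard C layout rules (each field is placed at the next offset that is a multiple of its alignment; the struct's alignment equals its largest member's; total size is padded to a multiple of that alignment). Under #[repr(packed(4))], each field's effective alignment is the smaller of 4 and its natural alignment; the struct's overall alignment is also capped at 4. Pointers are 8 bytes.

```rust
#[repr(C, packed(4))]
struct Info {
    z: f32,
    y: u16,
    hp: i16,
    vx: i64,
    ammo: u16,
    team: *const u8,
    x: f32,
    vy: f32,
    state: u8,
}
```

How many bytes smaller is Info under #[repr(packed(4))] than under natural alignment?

natural layout:
  0..4  z  (4B, 4-aligned)
  4..6  y  (2B, 2-aligned)
  6..8  hp  (2B, 2-aligned)
  8..16  vx  (8B, 8-aligned)
  16..18  ammo  (2B, 2-aligned)
  18..24  -- padding (6B)
  24..32  team  (8B, 8-aligned)
  32..36  x  (4B, 4-aligned)
  36..40  vy  (4B, 4-aligned)
  40..41  state  (1B, 1-aligned)
  41..48  -- tail padding (7B)
  sizeof = 48, alignof = 8
packed(4) layout:
  0..4  z  (4B, 4-aligned)
  4..6  y  (2B, 2-aligned)
  6..8  hp  (2B, 2-aligned)
  8..16  vx  (8B, 4-aligned)
  16..18  ammo  (2B, 2-aligned)
  18..20  -- padding (2B)
  20..28  team  (8B, 4-aligned)
  28..32  x  (4B, 4-aligned)
  32..36  vy  (4B, 4-aligned)
  36..37  state  (1B, 1-aligned)
  37..40  -- tail padding (3B)
  sizeof = 40, alignof = 4
48 − 40 = 8

8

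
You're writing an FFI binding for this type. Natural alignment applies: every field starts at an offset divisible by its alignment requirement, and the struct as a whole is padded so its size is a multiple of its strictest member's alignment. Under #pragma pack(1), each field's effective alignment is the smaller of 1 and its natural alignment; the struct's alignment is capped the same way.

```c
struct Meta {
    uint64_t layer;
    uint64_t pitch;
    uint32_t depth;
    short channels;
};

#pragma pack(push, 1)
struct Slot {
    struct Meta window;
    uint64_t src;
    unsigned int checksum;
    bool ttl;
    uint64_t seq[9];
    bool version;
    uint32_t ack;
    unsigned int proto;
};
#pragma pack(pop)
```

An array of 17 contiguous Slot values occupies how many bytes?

2006

Meta: @0: layer [8B, align 8] → 8; @8: pitch [8B, align 8] → 16; @16: depth [4B, align 4] → 20; @20: channels [2B, align 2] → 22; +2 tail pad (align 8); size 24, align 8
@0: window [24B, align 1] → 24
@24: src [8B, align 1] → 32
@32: checksum [4B, align 1] → 36
@36: ttl [1B, align 1] → 37
@37: seq [72B, align 1] → 109
@109: version [1B, align 1] → 110
@110: ack [4B, align 1] → 114
@114: proto [4B, align 1] → 118
size 118, align 1
array of 17: 17 × 118 = 2006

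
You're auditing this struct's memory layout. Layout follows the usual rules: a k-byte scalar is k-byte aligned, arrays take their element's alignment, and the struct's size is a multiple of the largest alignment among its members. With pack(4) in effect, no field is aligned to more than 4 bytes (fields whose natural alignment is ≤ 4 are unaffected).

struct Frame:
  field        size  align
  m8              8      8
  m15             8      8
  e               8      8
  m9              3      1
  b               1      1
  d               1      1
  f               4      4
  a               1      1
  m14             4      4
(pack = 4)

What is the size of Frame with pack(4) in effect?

0..8  m8  (8B, 4-aligned)
8..16  m15  (8B, 4-aligned)
16..24  e  (8B, 4-aligned)
24..27  m9  (3B, 1-aligned)
27..28  b  (1B, 1-aligned)
28..29  d  (1B, 1-aligned)
29..32  -- padding (3B)
32..36  f  (4B, 4-aligned)
36..37  a  (1B, 1-aligned)
37..40  -- padding (3B)
40..44  m14  (4B, 4-aligned)
sizeof = 44, alignof = 4

44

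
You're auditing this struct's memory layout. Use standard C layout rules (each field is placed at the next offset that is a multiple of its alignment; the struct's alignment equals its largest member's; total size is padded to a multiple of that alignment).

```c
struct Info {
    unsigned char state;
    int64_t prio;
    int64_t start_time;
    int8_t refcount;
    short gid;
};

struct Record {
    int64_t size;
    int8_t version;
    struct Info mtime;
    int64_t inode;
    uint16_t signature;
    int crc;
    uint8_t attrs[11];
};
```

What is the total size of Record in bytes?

80 bytes

Info: 0..1  state  (1B, 1-aligned); 1..8  -- padding (7B); 8..16  prio  (8B, 8-aligned); 16..24  start_time  (8B, 8-aligned); 24..25  refcount  (1B, 1-aligned); 25..26  -- padding (1B); 26..28  gid  (2B, 2-aligned); 28..32  -- tail padding (4B); sizeof = 32, alignof = 8
0..8  size  (8B, 8-aligned)
8..9  version  (1B, 1-aligned)
9..16  -- padding (7B)
16..48  mtime  (32B, 8-aligned)
48..56  inode  (8B, 8-aligned)
56..58  signature  (2B, 2-aligned)
58..60  -- padding (2B)
60..64  crc  (4B, 4-aligned)
64..75  attrs  (11B, 1-aligned)
75..80  -- tail padding (5B)
sizeof = 80, alignof = 8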